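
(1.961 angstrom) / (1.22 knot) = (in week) 5.166e-16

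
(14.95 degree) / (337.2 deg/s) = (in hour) 1.232e-05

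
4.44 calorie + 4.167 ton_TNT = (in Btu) 1.652e+07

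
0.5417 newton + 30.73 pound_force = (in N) 137.2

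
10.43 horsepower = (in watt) 7778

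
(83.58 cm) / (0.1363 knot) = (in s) 11.92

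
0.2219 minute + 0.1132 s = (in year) 4.258e-07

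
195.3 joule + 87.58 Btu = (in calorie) 2.213e+04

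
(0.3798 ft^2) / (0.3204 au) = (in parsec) 2.386e-29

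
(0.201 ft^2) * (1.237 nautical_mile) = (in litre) 4.278e+04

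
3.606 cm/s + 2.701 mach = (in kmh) 3311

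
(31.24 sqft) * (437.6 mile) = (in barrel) 1.286e+07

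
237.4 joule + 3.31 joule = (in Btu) 0.2281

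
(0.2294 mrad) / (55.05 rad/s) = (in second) 4.167e-06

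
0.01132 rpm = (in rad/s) 0.001185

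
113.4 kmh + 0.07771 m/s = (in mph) 70.64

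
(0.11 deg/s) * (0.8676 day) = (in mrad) 1.439e+05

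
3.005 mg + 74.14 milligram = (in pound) 0.0001701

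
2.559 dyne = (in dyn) 2.559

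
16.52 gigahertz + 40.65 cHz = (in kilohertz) 1.652e+07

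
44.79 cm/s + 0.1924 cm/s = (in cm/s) 44.98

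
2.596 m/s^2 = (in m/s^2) 2.596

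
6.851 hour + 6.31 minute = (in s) 2.504e+04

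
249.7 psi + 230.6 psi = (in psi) 480.3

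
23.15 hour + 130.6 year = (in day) 4.767e+04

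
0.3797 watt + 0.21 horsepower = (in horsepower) 0.2105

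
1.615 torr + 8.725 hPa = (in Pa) 1088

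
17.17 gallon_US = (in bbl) 0.4088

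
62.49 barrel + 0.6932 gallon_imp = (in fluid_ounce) 3.361e+05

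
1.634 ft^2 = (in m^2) 0.1518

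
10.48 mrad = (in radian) 0.01048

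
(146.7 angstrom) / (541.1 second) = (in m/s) 2.711e-11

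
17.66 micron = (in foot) 5.794e-05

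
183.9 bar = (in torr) 1.379e+05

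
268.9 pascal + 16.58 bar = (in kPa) 1658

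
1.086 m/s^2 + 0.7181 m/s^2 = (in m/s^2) 1.804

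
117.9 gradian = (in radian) 1.852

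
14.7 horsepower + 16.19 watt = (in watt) 1.098e+04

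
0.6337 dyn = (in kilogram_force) 6.462e-07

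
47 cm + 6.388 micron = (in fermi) 4.7e+14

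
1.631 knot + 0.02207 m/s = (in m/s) 0.8611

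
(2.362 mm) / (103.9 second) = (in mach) 6.676e-08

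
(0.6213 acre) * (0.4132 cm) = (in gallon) 2745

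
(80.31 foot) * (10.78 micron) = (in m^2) 0.0002639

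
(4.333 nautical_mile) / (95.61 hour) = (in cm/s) 2.331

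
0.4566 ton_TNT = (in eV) 1.192e+28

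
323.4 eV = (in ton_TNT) 1.238e-26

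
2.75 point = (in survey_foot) 0.003183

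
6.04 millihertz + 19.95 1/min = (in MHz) 3.385e-07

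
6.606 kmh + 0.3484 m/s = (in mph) 4.884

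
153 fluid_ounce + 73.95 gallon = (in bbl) 1.789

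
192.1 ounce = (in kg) 5.446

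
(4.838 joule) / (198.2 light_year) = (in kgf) 2.631e-19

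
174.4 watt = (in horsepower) 0.2339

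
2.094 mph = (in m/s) 0.9361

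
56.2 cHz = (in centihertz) 56.2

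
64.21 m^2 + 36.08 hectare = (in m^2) 3.609e+05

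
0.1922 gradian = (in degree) 0.173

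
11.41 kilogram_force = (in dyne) 1.119e+07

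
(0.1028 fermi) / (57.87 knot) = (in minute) 5.755e-20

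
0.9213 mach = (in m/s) 313.7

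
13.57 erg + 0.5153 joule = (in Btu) 0.0004884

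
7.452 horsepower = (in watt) 5557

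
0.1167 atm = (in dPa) 1.182e+05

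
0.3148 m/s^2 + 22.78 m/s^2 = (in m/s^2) 23.09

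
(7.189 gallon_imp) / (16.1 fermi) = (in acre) 5.016e+08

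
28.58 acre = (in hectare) 11.57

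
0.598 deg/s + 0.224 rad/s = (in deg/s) 13.43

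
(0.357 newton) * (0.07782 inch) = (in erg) 7057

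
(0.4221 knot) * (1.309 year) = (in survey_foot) 2.941e+07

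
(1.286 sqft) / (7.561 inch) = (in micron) 6.221e+05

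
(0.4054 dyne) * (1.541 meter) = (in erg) 62.47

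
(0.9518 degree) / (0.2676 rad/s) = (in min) 0.001035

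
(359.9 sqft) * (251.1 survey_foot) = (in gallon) 6.76e+05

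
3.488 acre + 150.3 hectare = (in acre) 374.9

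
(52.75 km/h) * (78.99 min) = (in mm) 6.945e+07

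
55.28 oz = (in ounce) 55.28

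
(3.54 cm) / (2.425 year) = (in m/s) 4.629e-10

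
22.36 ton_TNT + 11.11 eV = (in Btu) 8.867e+07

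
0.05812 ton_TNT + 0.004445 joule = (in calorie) 5.812e+07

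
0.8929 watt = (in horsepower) 0.001197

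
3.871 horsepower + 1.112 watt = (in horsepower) 3.872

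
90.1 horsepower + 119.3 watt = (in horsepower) 90.26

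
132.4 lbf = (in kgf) 60.06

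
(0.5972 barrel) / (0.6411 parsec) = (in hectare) 4.8e-22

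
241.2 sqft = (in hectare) 0.002241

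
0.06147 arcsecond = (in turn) 4.743e-08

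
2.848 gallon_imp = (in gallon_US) 3.42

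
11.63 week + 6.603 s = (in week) 11.63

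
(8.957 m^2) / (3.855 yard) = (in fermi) 2.541e+15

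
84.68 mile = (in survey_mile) 84.68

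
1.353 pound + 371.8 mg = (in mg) 6.141e+05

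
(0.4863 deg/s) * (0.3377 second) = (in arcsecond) 591.2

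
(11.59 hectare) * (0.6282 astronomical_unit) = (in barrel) 6.851e+16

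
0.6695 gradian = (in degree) 0.6026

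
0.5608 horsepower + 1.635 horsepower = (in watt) 1637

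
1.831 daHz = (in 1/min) 1099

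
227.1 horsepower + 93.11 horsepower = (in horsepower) 320.2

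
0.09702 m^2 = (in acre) 2.397e-05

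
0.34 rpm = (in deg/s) 2.04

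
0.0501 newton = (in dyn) 5010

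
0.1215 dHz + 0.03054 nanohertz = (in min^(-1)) 0.729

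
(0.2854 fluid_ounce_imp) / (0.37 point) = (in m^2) 0.06213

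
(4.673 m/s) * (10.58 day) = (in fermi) 4.272e+21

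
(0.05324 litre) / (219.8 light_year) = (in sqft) 2.756e-22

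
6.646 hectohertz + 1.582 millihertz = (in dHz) 6646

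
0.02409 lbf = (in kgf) 0.01093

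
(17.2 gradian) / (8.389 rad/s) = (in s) 0.03221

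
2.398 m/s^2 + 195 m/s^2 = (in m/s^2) 197.4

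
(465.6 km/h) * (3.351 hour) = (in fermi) 1.56e+21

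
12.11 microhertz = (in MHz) 1.211e-11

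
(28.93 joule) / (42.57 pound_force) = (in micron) 1.528e+05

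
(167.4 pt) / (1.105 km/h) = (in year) 6.101e-09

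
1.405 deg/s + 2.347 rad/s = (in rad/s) 2.372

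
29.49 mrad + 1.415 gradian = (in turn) 0.008231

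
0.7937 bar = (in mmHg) 595.3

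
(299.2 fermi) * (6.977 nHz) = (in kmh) 7.515e-21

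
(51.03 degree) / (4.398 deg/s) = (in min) 0.1934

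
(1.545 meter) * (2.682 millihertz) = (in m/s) 0.004144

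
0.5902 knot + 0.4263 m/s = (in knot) 1.419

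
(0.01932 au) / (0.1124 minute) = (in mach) 1.259e+06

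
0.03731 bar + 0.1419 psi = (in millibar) 47.09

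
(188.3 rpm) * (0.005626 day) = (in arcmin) 3.295e+07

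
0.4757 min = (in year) 9.051e-07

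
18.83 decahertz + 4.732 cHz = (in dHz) 1883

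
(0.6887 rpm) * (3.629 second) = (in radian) 0.2617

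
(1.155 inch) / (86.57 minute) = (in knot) 1.098e-05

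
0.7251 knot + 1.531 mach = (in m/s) 521.7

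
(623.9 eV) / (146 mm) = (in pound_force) 1.539e-16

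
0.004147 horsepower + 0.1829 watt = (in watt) 3.275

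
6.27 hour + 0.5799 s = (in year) 0.0007158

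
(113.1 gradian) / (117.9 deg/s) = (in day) 9.993e-06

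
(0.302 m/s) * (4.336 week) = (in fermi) 7.92e+20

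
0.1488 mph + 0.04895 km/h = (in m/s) 0.08012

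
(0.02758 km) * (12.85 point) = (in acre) 3.089e-05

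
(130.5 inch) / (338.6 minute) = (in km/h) 0.0005874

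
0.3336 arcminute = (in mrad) 0.09704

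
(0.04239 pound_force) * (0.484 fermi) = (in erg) 9.126e-10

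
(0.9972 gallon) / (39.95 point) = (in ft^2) 2.883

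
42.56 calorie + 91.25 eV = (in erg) 1.781e+09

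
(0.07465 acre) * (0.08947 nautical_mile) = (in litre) 5.006e+07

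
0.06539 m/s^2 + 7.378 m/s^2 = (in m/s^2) 7.443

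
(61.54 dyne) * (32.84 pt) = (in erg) 71.3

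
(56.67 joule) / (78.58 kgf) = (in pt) 208.5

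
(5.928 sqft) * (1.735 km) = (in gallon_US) 2.524e+05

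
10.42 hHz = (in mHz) 1.042e+06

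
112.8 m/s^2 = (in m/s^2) 112.8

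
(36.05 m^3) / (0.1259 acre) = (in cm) 7.076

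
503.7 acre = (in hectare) 203.8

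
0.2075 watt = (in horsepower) 0.0002783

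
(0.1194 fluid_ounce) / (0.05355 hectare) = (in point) 1.869e-05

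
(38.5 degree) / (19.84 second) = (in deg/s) 1.941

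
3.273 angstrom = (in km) 3.273e-13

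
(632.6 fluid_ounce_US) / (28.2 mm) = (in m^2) 0.6634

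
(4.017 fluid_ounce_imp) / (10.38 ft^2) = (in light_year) 1.251e-20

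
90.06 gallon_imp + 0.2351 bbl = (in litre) 446.8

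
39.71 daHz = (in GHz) 3.971e-07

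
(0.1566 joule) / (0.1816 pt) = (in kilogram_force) 249.3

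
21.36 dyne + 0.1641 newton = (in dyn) 1.643e+04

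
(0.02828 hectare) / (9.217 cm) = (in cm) 3.068e+05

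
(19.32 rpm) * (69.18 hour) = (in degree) 2.887e+07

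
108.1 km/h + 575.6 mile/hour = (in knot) 558.6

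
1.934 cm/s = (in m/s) 0.01934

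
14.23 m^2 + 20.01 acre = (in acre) 20.01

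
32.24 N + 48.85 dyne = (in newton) 32.24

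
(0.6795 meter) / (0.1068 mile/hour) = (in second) 14.23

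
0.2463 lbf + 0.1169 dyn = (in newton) 1.096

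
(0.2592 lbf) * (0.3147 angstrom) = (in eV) 2.265e+08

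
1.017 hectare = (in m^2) 1.017e+04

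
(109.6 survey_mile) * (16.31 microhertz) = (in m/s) 2.877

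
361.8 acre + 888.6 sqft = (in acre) 361.8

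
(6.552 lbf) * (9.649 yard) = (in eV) 1.605e+21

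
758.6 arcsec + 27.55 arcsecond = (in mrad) 3.811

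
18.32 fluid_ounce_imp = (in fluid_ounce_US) 17.6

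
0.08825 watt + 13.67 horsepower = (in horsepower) 13.67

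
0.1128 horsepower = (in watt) 84.11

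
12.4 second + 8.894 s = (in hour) 0.005915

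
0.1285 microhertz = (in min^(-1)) 7.71e-06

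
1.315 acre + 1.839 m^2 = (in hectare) 0.5323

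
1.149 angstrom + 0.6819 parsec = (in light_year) 2.224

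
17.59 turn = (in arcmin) 3.799e+05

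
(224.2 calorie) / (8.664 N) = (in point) 3.069e+05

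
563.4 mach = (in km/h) 6.906e+05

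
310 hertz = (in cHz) 3.1e+04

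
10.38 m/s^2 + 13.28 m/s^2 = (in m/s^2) 23.66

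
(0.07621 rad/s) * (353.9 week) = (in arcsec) 3.365e+12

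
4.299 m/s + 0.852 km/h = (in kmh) 16.33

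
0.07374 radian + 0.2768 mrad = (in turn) 0.01178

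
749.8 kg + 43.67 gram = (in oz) 2.645e+04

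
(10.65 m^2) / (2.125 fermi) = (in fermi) 5.012e+30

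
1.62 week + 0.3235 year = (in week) 18.49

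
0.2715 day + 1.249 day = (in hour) 36.49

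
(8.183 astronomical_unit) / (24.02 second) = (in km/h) 1.835e+11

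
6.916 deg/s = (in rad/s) 0.1207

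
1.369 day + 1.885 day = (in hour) 78.1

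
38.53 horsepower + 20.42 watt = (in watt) 2.875e+04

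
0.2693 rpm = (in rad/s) 0.0282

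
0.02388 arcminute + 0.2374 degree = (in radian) 0.00415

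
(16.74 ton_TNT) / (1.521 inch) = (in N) 1.813e+12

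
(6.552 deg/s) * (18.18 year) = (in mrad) 6.556e+10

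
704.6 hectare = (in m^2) 7.046e+06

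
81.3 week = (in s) 4.917e+07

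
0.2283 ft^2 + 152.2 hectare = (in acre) 376.1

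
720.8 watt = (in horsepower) 0.9666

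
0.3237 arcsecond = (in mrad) 0.001569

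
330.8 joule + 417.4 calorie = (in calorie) 496.5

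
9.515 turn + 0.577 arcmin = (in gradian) 3806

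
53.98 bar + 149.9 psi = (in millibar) 6.432e+04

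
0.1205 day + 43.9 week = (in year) 0.8422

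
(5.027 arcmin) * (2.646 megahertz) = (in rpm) 3.695e+04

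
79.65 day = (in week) 11.38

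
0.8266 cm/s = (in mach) 2.428e-05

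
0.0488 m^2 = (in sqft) 0.5253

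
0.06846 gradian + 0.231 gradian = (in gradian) 0.2995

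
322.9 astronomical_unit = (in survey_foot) 1.585e+14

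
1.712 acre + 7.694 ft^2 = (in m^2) 6929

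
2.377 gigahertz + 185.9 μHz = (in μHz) 2.377e+15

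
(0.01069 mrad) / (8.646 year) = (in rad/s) 3.921e-14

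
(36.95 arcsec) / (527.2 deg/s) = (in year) 6.173e-13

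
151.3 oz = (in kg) 4.289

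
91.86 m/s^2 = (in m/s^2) 91.86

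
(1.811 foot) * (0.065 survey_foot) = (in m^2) 0.01094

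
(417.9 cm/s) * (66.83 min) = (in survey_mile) 10.41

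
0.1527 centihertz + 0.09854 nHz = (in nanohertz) 1.527e+06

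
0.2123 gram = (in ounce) 0.007489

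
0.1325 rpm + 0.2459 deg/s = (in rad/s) 0.01817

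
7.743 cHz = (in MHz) 7.743e-08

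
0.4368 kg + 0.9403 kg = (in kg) 1.377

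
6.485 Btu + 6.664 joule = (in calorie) 1637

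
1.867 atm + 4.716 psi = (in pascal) 2.217e+05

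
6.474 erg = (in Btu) 6.136e-10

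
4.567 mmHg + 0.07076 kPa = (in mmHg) 5.098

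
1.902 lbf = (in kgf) 0.8627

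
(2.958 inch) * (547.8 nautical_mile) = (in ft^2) 8.205e+05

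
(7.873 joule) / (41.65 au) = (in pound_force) 2.841e-13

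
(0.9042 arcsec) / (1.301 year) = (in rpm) 1.02e-12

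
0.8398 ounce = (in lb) 0.05249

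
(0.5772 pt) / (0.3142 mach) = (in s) 1.903e-06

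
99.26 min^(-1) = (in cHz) 165.4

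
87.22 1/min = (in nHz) 1.454e+09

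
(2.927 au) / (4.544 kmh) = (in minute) 5.782e+09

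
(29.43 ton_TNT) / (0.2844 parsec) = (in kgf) 1.431e-06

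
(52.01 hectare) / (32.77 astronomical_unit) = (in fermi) 1.061e+08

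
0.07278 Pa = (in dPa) 0.7278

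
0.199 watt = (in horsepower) 0.0002669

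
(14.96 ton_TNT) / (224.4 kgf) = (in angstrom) 2.844e+17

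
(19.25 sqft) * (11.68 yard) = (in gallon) 5046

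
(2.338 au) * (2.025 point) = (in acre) 6.174e+04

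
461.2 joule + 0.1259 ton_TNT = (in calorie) 1.259e+08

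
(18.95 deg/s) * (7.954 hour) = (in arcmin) 3.256e+07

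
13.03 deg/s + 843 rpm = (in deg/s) 5071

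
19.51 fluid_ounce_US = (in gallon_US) 0.1524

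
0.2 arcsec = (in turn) 1.543e-07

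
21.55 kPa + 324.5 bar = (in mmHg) 2.436e+05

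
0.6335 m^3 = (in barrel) 3.985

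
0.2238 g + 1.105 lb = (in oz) 17.69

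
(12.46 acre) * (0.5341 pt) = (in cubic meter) 9.501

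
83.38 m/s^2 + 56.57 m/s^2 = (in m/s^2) 139.9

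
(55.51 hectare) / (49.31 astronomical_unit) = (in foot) 2.469e-07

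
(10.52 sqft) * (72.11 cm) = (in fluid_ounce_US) 2.383e+04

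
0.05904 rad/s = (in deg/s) 3.383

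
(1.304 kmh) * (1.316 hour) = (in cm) 1.716e+05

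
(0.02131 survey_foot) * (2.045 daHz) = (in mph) 0.2971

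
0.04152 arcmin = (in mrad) 0.01208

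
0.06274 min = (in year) 1.194e-07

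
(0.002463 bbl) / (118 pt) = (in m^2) 0.009407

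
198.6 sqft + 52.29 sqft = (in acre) 0.00576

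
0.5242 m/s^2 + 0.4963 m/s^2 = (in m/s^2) 1.02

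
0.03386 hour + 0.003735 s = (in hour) 0.03386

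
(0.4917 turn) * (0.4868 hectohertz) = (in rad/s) 150.4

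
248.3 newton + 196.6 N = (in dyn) 4.449e+07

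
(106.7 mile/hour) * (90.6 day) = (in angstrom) 3.734e+18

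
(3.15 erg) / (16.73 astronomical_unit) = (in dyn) 1.259e-14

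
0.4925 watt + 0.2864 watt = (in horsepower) 0.001045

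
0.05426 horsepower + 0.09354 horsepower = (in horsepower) 0.1478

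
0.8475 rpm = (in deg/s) 5.085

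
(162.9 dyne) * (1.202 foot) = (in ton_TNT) 1.426e-13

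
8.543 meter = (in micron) 8.543e+06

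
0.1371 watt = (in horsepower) 0.0001839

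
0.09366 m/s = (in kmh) 0.3372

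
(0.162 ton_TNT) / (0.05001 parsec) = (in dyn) 0.04392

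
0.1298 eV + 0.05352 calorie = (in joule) 0.2239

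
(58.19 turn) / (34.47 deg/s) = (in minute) 10.13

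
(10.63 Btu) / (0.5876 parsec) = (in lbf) 1.391e-13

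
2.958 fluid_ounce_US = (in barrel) 0.0005502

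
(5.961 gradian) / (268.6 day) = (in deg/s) 2.312e-07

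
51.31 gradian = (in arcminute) 2771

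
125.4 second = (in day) 0.001451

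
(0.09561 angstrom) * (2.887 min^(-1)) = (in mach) 1.351e-15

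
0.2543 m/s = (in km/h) 0.9155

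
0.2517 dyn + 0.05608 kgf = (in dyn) 5.5e+04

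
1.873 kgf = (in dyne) 1.837e+06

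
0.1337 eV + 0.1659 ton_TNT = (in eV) 4.332e+27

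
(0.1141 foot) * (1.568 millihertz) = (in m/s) 5.453e-05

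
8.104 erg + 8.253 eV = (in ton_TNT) 1.937e-16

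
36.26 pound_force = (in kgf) 16.45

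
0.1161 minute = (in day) 8.062e-05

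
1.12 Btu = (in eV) 7.375e+21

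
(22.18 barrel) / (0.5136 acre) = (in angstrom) 1.697e+07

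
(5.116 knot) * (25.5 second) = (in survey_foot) 220.2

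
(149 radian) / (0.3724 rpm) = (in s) 3821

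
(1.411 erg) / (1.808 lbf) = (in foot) 5.756e-08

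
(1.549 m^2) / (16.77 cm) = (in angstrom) 9.237e+10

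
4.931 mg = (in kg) 4.931e-06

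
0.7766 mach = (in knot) 514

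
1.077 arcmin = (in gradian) 0.01994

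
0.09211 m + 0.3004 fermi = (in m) 0.09211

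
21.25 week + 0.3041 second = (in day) 148.8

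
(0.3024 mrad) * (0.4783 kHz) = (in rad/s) 0.1446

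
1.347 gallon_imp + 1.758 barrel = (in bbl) 1.797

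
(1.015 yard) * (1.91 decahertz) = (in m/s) 17.73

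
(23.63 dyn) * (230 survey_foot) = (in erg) 1.657e+05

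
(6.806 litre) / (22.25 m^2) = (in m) 0.0003059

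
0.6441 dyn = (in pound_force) 1.448e-06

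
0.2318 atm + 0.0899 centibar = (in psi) 3.42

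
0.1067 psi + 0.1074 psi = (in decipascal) 1.476e+04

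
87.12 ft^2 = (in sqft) 87.12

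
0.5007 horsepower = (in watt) 373.4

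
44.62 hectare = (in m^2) 4.462e+05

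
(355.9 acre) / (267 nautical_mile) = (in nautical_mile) 0.001573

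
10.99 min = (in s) 659.4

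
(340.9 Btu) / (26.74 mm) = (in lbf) 3.024e+06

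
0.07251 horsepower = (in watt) 54.07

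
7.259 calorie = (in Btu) 0.02879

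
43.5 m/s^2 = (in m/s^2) 43.5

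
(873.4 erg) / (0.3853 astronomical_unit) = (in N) 1.515e-15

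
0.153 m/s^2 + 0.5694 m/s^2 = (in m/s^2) 0.7224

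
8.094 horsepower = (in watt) 6036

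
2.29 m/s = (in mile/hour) 5.123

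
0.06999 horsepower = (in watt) 52.19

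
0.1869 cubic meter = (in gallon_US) 49.37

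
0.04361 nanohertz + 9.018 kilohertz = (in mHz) 9.018e+06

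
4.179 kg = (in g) 4179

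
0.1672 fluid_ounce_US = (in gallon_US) 0.001306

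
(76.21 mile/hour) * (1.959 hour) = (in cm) 2.403e+07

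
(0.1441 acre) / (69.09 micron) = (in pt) 2.393e+10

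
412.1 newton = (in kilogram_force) 42.02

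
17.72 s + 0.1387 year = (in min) 7.29e+04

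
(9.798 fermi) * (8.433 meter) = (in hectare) 8.263e-18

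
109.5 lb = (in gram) 4.967e+04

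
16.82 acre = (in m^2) 6.807e+04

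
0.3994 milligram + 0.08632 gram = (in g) 0.08672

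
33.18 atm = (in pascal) 3.362e+06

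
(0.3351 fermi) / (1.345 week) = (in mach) 1.21e-24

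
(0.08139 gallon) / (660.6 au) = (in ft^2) 3.356e-17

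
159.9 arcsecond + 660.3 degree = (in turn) 1.834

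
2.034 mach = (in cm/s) 6.926e+04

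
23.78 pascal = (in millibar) 0.2378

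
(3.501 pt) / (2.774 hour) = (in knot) 2.404e-07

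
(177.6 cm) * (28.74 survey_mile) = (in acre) 20.3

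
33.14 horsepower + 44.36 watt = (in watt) 2.476e+04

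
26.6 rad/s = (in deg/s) 1524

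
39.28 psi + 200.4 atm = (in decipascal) 2.058e+08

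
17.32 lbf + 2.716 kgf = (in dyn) 1.037e+07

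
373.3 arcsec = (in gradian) 0.1152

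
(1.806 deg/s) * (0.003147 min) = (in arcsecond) 1228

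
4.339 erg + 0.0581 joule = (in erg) 5.81e+05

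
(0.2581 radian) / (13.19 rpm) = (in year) 5.925e-09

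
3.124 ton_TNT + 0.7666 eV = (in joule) 1.307e+10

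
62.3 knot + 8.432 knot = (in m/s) 36.39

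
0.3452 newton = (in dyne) 3.452e+04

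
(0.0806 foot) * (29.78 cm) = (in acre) 1.808e-06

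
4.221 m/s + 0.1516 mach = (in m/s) 55.84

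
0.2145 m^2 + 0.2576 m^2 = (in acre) 0.0001167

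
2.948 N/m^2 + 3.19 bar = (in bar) 3.19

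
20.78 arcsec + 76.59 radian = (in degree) 4388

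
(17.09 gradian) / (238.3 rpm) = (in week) 1.779e-08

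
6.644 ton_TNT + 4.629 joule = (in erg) 2.78e+17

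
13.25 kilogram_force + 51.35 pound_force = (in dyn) 3.584e+07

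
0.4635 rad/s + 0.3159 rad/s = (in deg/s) 44.66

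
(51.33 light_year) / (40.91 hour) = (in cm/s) 3.297e+14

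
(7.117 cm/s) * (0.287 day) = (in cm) 1.765e+05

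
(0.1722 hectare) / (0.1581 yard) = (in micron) 1.191e+10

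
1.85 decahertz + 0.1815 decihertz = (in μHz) 1.852e+07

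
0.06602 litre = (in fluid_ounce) 2.232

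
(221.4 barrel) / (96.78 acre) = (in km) 8.987e-08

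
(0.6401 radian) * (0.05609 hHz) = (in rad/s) 3.59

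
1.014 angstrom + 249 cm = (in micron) 2.49e+06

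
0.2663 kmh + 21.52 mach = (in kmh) 2.638e+04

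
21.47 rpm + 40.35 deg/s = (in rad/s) 2.953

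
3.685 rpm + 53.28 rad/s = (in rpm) 512.5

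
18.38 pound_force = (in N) 81.76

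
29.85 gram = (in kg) 0.02985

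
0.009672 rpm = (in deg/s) 0.05803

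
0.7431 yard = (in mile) 0.0004222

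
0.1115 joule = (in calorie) 0.02665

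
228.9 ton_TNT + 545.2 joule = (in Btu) 9.077e+08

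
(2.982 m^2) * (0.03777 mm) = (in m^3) 0.0001126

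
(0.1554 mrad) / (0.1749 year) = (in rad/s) 2.817e-11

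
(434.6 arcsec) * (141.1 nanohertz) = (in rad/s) 2.973e-10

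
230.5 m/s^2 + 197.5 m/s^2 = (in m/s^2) 428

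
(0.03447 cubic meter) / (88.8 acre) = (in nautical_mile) 5.179e-11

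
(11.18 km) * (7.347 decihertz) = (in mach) 24.12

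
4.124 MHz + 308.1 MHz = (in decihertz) 3.122e+09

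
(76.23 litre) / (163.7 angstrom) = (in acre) 1151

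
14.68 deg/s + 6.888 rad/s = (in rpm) 68.22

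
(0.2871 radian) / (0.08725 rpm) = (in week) 5.196e-05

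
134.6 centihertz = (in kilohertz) 0.001346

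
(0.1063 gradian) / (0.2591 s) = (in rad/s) 0.006444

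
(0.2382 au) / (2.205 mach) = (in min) 7.91e+05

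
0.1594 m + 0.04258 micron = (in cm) 15.94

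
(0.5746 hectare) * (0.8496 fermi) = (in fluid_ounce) 1.651e-07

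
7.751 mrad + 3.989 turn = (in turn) 3.99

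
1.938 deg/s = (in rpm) 0.323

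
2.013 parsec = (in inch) 2.445e+18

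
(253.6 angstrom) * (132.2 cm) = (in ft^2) 3.609e-07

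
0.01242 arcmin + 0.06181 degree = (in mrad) 1.082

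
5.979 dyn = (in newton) 5.979e-05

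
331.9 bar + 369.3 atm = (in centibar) 7.061e+04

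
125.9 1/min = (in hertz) 2.098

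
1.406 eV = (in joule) 2.253e-19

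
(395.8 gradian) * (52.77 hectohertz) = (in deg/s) 1.88e+06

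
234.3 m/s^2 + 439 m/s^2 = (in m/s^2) 673.3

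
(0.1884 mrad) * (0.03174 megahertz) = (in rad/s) 5.98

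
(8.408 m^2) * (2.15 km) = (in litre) 1.808e+07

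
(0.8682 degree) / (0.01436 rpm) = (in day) 0.0001166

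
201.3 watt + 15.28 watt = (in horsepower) 0.2904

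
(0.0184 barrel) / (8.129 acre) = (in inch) 3.501e-06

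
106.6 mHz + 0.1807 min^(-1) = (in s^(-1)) 0.1096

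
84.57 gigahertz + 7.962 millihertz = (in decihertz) 8.457e+11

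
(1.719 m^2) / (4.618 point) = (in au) 7.053e-09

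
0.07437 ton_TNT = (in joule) 3.112e+08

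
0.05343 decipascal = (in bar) 5.343e-08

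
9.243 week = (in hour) 1553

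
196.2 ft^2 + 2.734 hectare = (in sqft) 2.945e+05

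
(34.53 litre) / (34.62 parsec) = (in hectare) 3.232e-24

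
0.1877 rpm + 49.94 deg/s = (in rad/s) 0.8913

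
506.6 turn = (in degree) 1.824e+05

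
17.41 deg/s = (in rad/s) 0.3039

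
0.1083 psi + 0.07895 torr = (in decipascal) 7572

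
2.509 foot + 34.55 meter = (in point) 1.001e+05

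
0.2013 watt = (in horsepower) 0.0002699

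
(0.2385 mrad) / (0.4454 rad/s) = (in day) 6.198e-09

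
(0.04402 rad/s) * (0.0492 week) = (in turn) 208.5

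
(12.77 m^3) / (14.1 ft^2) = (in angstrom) 9.749e+10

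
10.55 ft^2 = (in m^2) 0.9801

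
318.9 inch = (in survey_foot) 26.57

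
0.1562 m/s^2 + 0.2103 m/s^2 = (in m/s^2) 0.3665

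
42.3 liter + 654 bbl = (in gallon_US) 2.748e+04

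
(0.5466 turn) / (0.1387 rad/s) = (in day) 0.0002866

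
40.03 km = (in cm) 4.003e+06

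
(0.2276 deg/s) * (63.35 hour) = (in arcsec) 1.869e+08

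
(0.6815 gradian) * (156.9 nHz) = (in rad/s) 1.68e-09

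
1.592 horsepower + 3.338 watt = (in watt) 1190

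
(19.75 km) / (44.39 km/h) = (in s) 1602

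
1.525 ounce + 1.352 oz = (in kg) 0.08156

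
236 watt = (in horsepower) 0.3165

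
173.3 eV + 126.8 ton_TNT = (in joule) 5.305e+11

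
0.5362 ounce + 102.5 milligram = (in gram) 15.3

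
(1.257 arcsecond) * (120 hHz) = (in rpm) 0.6983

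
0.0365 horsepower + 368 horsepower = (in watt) 2.744e+05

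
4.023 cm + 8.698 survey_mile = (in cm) 1.4e+06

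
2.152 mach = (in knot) 1424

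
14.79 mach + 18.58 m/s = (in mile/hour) 1.131e+04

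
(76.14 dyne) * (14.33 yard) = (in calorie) 0.002385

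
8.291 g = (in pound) 0.01828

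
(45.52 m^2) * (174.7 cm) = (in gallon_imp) 1.749e+04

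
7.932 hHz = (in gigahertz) 7.932e-07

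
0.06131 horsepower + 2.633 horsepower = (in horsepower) 2.694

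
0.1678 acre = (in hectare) 0.06791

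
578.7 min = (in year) 0.001101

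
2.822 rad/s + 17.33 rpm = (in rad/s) 4.637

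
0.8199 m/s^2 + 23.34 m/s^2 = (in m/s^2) 24.16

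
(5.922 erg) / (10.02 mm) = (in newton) 5.91e-05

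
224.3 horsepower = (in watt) 1.673e+05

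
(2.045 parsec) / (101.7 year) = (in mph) 4.401e+07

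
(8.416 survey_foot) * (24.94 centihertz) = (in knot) 1.244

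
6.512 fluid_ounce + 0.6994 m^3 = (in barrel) 4.4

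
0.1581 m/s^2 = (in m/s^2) 0.1581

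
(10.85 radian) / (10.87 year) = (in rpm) 3.022e-07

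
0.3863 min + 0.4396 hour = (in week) 0.002655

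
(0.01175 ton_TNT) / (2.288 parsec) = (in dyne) 6.963e-05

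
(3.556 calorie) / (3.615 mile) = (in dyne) 255.7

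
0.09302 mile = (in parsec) 4.851e-15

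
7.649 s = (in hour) 0.002125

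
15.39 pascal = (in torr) 0.1154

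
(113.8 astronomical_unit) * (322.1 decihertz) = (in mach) 1.61e+12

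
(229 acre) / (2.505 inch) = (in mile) 9050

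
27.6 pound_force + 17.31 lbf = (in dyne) 1.998e+07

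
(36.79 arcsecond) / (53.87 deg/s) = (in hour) 5.27e-08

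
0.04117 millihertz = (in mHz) 0.04117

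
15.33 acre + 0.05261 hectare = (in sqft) 6.734e+05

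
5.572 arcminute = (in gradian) 0.1032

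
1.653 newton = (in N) 1.653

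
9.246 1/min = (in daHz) 0.01541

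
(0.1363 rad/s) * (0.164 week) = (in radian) 1.352e+04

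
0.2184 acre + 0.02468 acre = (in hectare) 0.09837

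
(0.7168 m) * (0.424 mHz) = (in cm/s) 0.03039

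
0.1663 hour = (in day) 0.006929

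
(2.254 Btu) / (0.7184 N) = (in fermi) 3.31e+18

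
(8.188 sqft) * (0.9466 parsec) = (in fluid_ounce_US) 7.513e+20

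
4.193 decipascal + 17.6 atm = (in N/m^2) 1.783e+06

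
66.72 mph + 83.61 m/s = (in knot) 220.5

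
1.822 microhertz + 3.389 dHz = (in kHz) 0.0003389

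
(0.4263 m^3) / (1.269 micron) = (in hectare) 33.59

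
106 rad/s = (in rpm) 1012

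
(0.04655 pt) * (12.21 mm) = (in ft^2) 2.158e-06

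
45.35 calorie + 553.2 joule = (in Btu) 0.7042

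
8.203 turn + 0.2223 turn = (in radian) 52.94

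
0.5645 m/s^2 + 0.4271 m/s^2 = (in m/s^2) 0.9916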